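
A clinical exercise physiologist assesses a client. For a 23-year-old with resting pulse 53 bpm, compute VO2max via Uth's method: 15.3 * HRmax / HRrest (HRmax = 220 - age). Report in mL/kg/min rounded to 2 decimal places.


Step 1: HRmax = 220 - 23 = 197 bpm
Step 2: Ratio = 197 / 53 = 3.717
Step 3: VO2max = 15.3 * 3.717 = 56.87 mL/kg/min

56.87 mL/kg/min


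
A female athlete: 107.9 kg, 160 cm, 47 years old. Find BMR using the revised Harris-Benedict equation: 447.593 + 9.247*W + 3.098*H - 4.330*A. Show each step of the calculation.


Intercept = 447.593
Weight contribution = 9.247 * 107.9 = 997.7513
Height contribution = 3.098 * 160 = 495.68
Age contribution = 4.33 * 47 = 203.51
BMR = 447.593 + 997.7513 + 495.68 - 203.51
= 1737.51 kcal/day

1737.51 kcal/day


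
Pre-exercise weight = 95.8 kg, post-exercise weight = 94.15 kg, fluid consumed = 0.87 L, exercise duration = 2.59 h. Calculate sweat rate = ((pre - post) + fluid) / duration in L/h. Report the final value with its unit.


Weight loss = 95.8 - 94.15 = 1.65 kg (approx L)
Total sweat = 1.65 + 0.87 = 2.52 L
Sweat rate = 2.52 / 2.59 = 0.973 L/h

0.973 L/h


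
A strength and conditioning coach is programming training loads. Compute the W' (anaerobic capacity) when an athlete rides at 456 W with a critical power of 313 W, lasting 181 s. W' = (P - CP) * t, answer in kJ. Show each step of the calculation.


Above-CP power = 143 W
Duration = 181 s
W' = 143 * 181 = 25883 J
Convert: 25883 / 1000 = 25.883 kJ

25.883 kJ


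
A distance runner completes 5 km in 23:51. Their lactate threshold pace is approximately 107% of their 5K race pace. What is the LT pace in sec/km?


Convert to seconds: 23 min 51 s = 1431 s
Pace per km = 1431 / 5 = 286.2 s/km
LT pace = 286.2 * 1.07 = 306.23 s/km

306.23 s/km


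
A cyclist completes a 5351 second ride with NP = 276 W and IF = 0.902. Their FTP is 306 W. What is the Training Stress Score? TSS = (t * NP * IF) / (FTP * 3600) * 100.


t * NP * IF = 5351 * 276 * 0.902 = 1332142.152
FTP * 3600 = 1101600
TSS = (1332142.152 / 1101600) * 100 = 120.93

120.93 TSS


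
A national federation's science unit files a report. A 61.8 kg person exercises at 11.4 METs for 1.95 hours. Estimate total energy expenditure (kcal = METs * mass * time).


Energy = METs * mass(kg) * time(h)
= 11.4 * 61.8 * 1.95
= 1373.81 kcal

1373.81 kcal


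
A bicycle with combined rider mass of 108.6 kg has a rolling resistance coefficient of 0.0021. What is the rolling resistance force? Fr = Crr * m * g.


Fr = 0.0021 * 108.6 * 9.81
= 0.22806 * 9.81
= 2.237 N

2.237 N


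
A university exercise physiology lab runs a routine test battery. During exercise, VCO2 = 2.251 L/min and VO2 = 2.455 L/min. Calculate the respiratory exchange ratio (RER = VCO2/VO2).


RER = VCO2 / VO2
= 2.251 / 2.455
= 0.9169

0.9169


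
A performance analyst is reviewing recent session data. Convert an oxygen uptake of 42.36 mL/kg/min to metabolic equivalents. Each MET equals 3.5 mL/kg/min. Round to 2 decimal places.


One MET = 3.5 mL/kg/min
Number of METs = 42.36 / 3.5
= 12.1 METs

12.1 METs


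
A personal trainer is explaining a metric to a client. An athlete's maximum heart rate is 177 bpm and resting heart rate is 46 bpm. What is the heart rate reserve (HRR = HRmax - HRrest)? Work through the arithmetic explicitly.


HRR = HRmax - HRrest
= 177 - 46
= 131 bpm

131 bpm


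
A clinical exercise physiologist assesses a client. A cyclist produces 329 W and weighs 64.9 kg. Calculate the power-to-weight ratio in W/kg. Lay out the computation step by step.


P/W = power / mass
= 329 / 64.9
= 5.069 W/kg

5.069 W/kg


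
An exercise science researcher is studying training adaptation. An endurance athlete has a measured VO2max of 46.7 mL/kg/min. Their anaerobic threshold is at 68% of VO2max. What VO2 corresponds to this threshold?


Anaerobic threshold VO2 = VO2max * 68%
= 46.7 * 0.68
= 31.76 mL/kg/min

31.76 mL/kg/min


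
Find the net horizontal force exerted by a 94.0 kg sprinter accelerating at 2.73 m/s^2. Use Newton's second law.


Newton's second law: F = m * a
F = 94.0 * 2.73 = 256.62 N

256.62 N


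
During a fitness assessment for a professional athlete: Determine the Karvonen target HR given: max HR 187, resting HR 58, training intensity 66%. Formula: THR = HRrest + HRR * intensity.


HRR = HRmax - HRrest = 187 - 58 = 129
THR = 58 + 129 * 0.66
= 143.14 bpm

143.14 bpm


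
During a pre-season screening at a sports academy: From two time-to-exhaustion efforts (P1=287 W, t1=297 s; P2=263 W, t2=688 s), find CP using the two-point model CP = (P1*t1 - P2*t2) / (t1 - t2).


Work in trial 1 = 85239 J
Work in trial 2 = 180944 J
Delta work = -95705 J
Delta time = -391 s
CP = -95705 / -391 = 244.77 W

244.77 W


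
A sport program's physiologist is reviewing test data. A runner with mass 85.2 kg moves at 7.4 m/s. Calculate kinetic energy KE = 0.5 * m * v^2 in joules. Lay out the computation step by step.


v^2 = 7.4^2 = 54.76
KE = 0.5 * 85.2 * 54.76
= 2332.78 J

2332.78 J


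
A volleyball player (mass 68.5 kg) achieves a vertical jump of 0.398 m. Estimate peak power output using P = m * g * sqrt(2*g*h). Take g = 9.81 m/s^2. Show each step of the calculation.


2 * g * h = 2 * 9.81 * 0.398 = 7.80876
sqrt(7.80876) = 2.794416 m/s
P = 68.5 * 9.81 * 2.794416 = 1877.81 W

1877.81 W


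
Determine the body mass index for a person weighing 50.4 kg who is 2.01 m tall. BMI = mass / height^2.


BMI = mass / height^2
= 50.4 / 2.01^2
= 50.4 / 4.0401
= 12.47 kg/m^2

12.47 kg/m^2


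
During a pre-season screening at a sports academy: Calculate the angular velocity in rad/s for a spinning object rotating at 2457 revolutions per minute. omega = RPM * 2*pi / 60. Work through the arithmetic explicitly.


omega = RPM * 2*pi / 60
= 2457 * 6.28318531 / 60
= 257.296 rad/s

257.296 rad/s


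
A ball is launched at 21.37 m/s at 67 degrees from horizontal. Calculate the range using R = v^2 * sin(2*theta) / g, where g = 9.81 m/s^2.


sin(2 * 67) = sin(134) = 0.71934
v^2 = 21.37^2 = 456.6769
R = 456.6769 * 0.71934 / 9.81
= 33.487 m

33.487 m


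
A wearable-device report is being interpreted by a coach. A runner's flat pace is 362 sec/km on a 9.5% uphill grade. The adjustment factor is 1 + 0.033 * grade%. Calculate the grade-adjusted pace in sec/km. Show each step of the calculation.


Factor = 1 + 0.033 * 9.5 = 1.3135
Adjusted pace = 362 * 1.3135
= 475.49 sec/km

475.49 s/km


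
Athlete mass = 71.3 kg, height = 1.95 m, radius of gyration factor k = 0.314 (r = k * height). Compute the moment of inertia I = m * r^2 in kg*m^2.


r = k * height = 0.314 * 1.95 = 0.6123 m
r^2 = 0.6123^2 = 0.374911
I = 71.3 * 0.374911 = 26.731 kg*m^2

26.731 kg*m^2


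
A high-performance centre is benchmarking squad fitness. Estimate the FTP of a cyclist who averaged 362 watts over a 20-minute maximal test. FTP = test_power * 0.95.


FTP = 362 * 0.95 = 343.9 W

343.9 W


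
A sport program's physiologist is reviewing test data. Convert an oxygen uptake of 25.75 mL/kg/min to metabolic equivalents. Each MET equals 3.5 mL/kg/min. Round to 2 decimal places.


One MET = 3.5 mL/kg/min
Number of METs = 25.75 / 3.5
= 7.36 METs

7.36 METs


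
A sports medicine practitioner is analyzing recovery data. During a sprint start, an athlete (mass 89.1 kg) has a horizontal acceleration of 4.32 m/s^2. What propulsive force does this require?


Propulsive force = mass * acceleration
= 89.1 kg * 4.32 m/s^2
= 384.91 N

384.91 N


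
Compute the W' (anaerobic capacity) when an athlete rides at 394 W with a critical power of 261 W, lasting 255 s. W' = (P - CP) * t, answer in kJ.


Above-CP power = 133 W
Duration = 255 s
W' = 133 * 255 = 33915 J
Convert: 33915 / 1000 = 33.915 kJ

33.915 kJ


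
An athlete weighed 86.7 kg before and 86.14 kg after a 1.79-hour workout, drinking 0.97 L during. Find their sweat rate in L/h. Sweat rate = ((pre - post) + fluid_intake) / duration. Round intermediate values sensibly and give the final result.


Body mass change = 0.56 kg
Total sweat loss = 0.56 + 0.97 = 1.53 L
Rate = 1.53 / 1.79 = 0.855 L/h

0.855 L/h


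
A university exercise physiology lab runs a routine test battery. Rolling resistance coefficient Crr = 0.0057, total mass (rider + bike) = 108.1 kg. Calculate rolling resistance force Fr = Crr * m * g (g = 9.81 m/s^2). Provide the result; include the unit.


Fr = Crr * m * g
= 0.0057 * 108.1 * 9.81
= 6.045 N

6.045 N


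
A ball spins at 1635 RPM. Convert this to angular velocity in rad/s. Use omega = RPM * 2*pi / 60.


omega = 1635 * 2 * pi / 60
= 1635 * 6.28318531 / 60
= 10273.008 / 60
= 171.217 rad/s

171.217 rad/s


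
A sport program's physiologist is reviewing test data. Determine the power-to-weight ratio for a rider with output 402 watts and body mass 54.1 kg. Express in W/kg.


P/W = 402 / 54.1 = 7.431 W/kg

7.431 W/kg


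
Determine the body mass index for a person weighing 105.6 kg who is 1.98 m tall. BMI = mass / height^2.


BMI = mass / height^2
= 105.6 / 1.98^2
= 105.6 / 3.9204
= 26.94 kg/m^2

26.94 kg/m^2


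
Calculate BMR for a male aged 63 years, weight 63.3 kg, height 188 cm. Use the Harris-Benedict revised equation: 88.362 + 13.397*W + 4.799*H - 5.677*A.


Substituting values:
W term = 13.397 * 63.3 = 848.0301
H term = 4.799 * 188 = 902.212
A term = 5.677 * 63 = 357.651
BMR = 1480.95 kcal/day

1480.95 kcal/day


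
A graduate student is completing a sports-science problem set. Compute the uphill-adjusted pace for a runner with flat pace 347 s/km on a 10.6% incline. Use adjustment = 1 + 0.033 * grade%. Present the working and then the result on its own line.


Adjustment factor = 1 + 0.033 * 10.6 = 1.3498
Grade-adjusted pace = 347 * 1.3498 = 468.38 s/km

468.38 s/km


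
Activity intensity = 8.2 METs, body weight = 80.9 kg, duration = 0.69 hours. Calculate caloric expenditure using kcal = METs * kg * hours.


kcal = 8.2 * 80.9 * 0.69
= 663.38 * 0.69
= 457.73 kcal

457.73 kcal


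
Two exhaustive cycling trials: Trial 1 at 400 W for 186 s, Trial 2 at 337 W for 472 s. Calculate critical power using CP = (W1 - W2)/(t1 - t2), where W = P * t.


W1 = 400 * 186 = 74400 J
W2 = 337 * 472 = 159064 J
CP = (74400 - 159064) / (186 - 472)
= -84664 / -286
= 296.03 W

296.03 W


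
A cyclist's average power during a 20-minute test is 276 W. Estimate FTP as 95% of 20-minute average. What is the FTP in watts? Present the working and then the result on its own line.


FTP = 20-min power * 0.95
= 276 * 0.95
= 262.2 W

262.2 W


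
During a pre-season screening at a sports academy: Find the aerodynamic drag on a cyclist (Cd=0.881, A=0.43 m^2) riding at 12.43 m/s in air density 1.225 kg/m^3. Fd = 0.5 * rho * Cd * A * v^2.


Fd = 0.5 * 1.225 * 0.881 * 0.43 * 12.43^2
= 0.5 * 1.225 * 0.881 * 0.43 * 154.5049
= 35.85 N

35.85 N


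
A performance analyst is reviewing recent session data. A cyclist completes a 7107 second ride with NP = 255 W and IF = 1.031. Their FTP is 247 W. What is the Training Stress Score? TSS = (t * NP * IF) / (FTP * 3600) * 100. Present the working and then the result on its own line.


t * NP * IF = 7107 * 255 * 1.031 = 1868465.835
FTP * 3600 = 889200
TSS = (1868465.835 / 889200) * 100 = 210.13

210.13 TSS


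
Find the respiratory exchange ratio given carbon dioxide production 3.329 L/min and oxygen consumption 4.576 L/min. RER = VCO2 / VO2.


VCO2 = 3.329 L/min
VO2 = 4.576 L/min
RER = 3.329 / 4.576 = 0.7275

0.7275


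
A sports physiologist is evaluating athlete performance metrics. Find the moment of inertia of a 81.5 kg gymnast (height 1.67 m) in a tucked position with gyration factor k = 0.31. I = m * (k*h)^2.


Radius of gyration = 0.31 * 1.67 = 0.5177 m
I = 81.5 * 0.5177^2
= 81.5 * 0.268013
= 21.843 kg*m^2

21.843 kg*m^2


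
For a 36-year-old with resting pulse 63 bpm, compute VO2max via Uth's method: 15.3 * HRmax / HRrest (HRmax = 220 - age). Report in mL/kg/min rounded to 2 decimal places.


Step 1: HRmax = 220 - 36 = 184 bpm
Step 2: Ratio = 184 / 63 = 2.9206
Step 3: VO2max = 15.3 * 2.9206 = 44.69 mL/kg/min

44.69 mL/kg/min


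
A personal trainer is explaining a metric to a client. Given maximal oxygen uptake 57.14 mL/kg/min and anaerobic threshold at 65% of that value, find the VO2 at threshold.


Percentage as decimal = 0.65
VO2 at AT = 57.14 * 0.65 = 37.14 mL/kg/min

37.14 mL/kg/min


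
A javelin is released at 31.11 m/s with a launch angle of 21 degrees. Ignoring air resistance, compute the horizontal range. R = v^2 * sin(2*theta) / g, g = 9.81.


Launch speed squared = 967.8321
sin(2 * 21 deg) = 0.669131
Range = 967.8321 * 0.669131 / 9.81
= 66.015 m

66.015 m


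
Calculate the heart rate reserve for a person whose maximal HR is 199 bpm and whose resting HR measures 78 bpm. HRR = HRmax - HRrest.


HRmax = 199 bpm
HRrest = 78 bpm
HRR = 199 - 78 = 121 bpm

121 bpm


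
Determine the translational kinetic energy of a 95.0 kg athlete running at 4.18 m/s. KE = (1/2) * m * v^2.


KE = 0.5 * m * v^2
= 0.5 * 95.0 * 4.18^2
= 0.5 * 95.0 * 17.4724
= 829.94 J

829.94 J


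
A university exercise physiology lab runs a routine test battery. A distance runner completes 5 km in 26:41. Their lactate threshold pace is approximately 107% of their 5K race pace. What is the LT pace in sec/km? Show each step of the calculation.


Convert to seconds: 26 min 41 s = 1601 s
Pace per km = 1601 / 5 = 320.2 s/km
LT pace = 320.2 * 1.07 = 342.61 s/km

342.61 s/km


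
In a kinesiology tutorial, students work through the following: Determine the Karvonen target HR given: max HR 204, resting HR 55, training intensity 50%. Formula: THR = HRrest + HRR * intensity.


HRR = HRmax - HRrest = 204 - 55 = 149
THR = 55 + 149 * 0.5
= 129.5 bpm

129.5 bpm


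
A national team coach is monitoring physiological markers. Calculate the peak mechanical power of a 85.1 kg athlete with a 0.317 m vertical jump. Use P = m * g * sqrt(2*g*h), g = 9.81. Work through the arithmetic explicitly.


First, sqrt(2gh) = sqrt(2 * 9.81 * 0.317)
= sqrt(6.21954) = 2.493901 m/s
Power = 85.1 * 9.81 * 2.493901 = 2081.99 W

2081.99 W


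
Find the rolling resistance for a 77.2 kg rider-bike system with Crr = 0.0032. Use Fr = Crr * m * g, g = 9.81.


m * g = 77.2 * 9.81 = 757.332 N
Fr = 0.0032 * 757.332 = 2.423 N

2.423 N


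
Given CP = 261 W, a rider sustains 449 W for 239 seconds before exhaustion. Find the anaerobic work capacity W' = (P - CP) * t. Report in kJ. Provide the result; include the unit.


Excess power = 449 - 261 = 188 W
Work above CP = 188 * 239 = 44932 J
W' = 44.932 kJ

44.932 kJ


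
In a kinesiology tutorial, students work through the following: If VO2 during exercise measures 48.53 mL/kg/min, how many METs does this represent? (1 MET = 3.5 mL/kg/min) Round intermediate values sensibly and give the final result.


METs = VO2 / 3.5 = 48.53 / 3.5 = 13.87

13.87 METs


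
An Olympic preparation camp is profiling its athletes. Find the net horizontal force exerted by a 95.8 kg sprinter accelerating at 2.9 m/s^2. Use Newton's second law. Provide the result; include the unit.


Newton's second law: F = m * a
F = 95.8 * 2.9 = 277.82 N

277.82 N


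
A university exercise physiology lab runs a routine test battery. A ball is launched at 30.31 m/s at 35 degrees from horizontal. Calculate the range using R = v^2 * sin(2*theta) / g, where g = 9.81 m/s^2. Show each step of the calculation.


sin(2 * 35) = sin(70) = 0.939693
v^2 = 30.31^2 = 918.6961
R = 918.6961 * 0.939693 / 9.81
= 88.001 m

88.001 m


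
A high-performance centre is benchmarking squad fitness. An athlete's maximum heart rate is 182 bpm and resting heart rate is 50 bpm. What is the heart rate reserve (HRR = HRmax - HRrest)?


HRR = HRmax - HRrest
= 182 - 50
= 132 bpm

132 bpm


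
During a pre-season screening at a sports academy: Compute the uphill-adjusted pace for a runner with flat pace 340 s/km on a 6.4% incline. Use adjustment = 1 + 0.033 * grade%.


Adjustment factor = 1 + 0.033 * 6.4 = 1.2112
Grade-adjusted pace = 340 * 1.2112 = 411.81 s/km

411.81 s/km


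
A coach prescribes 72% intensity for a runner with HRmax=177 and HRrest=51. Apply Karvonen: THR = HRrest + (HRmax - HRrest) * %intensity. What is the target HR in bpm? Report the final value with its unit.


Heart rate reserve = 177 - 51 = 126
Intensity fraction = 72 / 100 = 0.72
THR = 51 + 126 * 0.72 = 141.72 bpm

141.72 bpm


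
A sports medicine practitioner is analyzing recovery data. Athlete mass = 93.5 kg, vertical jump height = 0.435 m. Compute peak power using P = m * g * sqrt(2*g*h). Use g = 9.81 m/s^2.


sqrt(2 * 9.81 * 0.435) = sqrt(8.5347) = 2.921421 m/s
P = 93.5 * 9.81 * 2.921421
= 2679.63 W

2679.63 W


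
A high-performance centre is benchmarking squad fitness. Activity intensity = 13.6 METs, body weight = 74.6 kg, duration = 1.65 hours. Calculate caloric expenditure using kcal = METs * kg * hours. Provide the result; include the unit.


kcal = 13.6 * 74.6 * 1.65
= 1014.56 * 1.65
= 1674.02 kcal

1674.02 kcal


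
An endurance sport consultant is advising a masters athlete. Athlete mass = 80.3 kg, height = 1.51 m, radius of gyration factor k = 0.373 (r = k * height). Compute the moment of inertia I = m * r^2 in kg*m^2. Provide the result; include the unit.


r = k * height = 0.373 * 1.51 = 0.56323 m
r^2 = 0.56323^2 = 0.317228
I = 80.3 * 0.317228 = 25.473 kg*m^2

25.473 kg*m^2


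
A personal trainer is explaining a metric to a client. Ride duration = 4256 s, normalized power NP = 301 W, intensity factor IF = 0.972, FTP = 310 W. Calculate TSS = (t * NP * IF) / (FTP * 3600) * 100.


Numerator = 4256 * 301 * 0.972 = 1245186.432
Denominator = 310 * 3600 = 1116000
TSS = 1245186.432 / 1116000 * 100
= 111.58

111.58 TSS


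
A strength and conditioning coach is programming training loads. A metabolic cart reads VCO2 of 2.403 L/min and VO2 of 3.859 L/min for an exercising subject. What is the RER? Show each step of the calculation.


RER = VCO2 / VO2 = 2.403 / 3.859 = 0.6227

0.6227


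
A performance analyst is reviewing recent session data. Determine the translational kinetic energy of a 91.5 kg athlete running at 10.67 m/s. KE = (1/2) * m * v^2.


KE = 0.5 * m * v^2
= 0.5 * 91.5 * 10.67^2
= 0.5 * 91.5 * 113.8489
= 5208.59 J

5208.59 J


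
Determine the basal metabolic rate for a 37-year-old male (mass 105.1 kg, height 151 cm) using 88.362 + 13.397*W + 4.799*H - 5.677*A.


BMR = 88.362 + 13.397*105.1 + 4.799*151 - 5.677*37
= 2010.99 kcal/day

2010.99 kcal/day


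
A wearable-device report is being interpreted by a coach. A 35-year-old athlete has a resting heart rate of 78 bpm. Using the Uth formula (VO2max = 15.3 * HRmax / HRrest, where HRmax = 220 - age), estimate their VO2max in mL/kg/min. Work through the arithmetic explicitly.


HRmax = 220 - 35 = 185 bpm
Ratio = HRmax / HRrest = 185 / 78 = 2.3718
VO2max = 15.3 * 2.3718 = 36.29 mL/kg/min

36.29 mL/kg/min


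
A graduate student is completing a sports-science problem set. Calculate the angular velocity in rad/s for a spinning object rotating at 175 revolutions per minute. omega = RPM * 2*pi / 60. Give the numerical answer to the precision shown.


omega = RPM * 2*pi / 60
= 175 * 6.28318531 / 60
= 18.326 rad/s

18.326 rad/s


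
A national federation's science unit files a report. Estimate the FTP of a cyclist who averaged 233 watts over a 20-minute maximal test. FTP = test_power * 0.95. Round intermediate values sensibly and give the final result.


FTP = 233 * 0.95 = 221.35 W

221.35 W


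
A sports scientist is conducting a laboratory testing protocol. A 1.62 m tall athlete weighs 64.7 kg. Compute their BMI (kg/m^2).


height^2 = 2.6244 m^2
BMI = 64.7 / 2.6244 = 24.65 kg/m^2

24.65 kg/m^2


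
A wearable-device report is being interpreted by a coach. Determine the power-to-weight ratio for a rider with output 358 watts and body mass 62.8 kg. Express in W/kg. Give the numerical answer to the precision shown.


P/W = 358 / 62.8 = 5.701 W/kg

5.701 W/kg


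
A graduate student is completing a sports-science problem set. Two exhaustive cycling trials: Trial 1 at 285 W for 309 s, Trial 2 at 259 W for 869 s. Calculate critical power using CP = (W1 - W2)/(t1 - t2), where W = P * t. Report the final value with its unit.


W1 = 285 * 309 = 88065 J
W2 = 259 * 869 = 225071 J
CP = (88065 - 225071) / (309 - 869)
= -137006 / -560
= 244.65 W

244.65 W


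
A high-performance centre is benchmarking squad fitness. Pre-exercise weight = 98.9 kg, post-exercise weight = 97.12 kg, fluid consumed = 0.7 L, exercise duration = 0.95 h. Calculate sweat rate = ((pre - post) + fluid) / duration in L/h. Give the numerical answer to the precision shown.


Weight loss = 98.9 - 97.12 = 1.78 kg (approx L)
Total sweat = 1.78 + 0.7 = 2.48 L
Sweat rate = 2.48 / 0.95 = 2.611 L/h

2.611 L/h


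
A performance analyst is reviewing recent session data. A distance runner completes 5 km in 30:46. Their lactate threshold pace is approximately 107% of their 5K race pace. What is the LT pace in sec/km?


Convert to seconds: 30 min 46 s = 1846 s
Pace per km = 1846 / 5 = 369.2 s/km
LT pace = 369.2 * 1.07 = 395.04 s/km

395.04 s/km


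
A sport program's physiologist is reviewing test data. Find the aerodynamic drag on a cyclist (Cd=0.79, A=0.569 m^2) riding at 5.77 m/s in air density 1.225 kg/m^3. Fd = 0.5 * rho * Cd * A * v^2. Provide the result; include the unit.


Fd = 0.5 * 1.225 * 0.79 * 0.569 * 5.77^2
= 0.5 * 1.225 * 0.79 * 0.569 * 33.2929
= 9.166 N

9.166 N


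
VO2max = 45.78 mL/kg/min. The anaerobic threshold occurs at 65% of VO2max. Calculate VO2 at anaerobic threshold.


AT fraction = 65 / 100 = 0.65
AT VO2 = 45.78 * 0.65
= 29.76 mL/kg/min

29.76 mL/kg/min


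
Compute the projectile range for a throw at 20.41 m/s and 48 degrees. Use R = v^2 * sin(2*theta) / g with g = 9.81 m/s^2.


Two times the angle = 96 degrees
sin(96) = 0.994522
R = 416.5681 * 0.994522 / 9.81 = 42.231 m

42.231 m


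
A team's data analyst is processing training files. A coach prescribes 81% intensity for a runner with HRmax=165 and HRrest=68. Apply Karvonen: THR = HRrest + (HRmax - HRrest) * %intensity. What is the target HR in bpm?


Heart rate reserve = 165 - 68 = 97
Intensity fraction = 81 / 100 = 0.81
THR = 68 + 97 * 0.81 = 146.57 bpm

146.57 bpm


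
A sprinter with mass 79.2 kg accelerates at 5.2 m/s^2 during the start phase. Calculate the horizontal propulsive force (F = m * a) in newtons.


F = m * a
= 79.2 * 5.2
= 411.84 N

411.84 N


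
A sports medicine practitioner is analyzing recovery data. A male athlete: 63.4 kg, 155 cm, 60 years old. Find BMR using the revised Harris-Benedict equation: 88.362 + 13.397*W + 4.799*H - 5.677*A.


Intercept = 88.362
Weight contribution = 13.397 * 63.4 = 849.3698
Height contribution = 4.799 * 155 = 743.845
Age contribution = 5.677 * 60 = 340.62
BMR = 88.362 + 849.3698 + 743.845 - 340.62
= 1340.96 kcal/day

1340.96 kcal/day


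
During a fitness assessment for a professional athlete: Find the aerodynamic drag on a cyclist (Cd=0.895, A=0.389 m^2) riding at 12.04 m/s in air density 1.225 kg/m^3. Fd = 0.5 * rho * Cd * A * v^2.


Fd = 0.5 * 1.225 * 0.895 * 0.389 * 12.04^2
= 0.5 * 1.225 * 0.895 * 0.389 * 144.9616
= 30.912 N

30.912 N


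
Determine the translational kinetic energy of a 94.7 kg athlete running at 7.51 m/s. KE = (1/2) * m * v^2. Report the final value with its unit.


KE = 0.5 * m * v^2
= 0.5 * 94.7 * 7.51^2
= 0.5 * 94.7 * 56.4001
= 2670.54 J

2670.54 J


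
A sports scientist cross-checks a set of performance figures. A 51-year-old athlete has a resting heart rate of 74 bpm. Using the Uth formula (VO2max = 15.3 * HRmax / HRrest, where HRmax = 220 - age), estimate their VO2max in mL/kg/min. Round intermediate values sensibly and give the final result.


HRmax = 220 - 51 = 169 bpm
Ratio = HRmax / HRrest = 169 / 74 = 2.2838
VO2max = 15.3 * 2.2838 = 34.94 mL/kg/min

34.94 mL/kg/min


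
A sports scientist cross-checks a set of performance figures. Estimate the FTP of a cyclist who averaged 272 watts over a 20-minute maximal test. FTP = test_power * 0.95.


FTP = 272 * 0.95 = 258.4 W

258.4 W


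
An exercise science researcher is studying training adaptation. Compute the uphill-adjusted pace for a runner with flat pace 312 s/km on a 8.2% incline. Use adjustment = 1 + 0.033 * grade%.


Adjustment factor = 1 + 0.033 * 8.2 = 1.2706
Grade-adjusted pace = 312 * 1.2706 = 396.43 s/km

396.43 s/km


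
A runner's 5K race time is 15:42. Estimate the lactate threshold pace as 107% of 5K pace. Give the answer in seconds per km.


Total race time = 15*60 + 42 = 942 seconds
5K pace = 942 / 5 = 188.4 sec/km
LT pace = 188.4 * 1.07 = 201.59 sec/km

201.59 s/km


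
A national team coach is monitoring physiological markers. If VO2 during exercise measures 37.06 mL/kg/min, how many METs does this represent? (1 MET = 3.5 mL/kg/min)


METs = VO2 / 3.5 = 37.06 / 3.5 = 10.59

10.59 METs


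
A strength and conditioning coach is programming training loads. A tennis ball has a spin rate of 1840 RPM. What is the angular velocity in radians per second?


Convert RPM to rad/s: multiply by 2*pi and divide by 60
omega = 1840 * 2 * pi / 60
= 192.684 rad/s

192.684 rad/s


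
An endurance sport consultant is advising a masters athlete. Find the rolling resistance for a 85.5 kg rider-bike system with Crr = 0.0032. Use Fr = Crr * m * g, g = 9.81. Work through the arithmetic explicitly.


m * g = 85.5 * 9.81 = 838.755 N
Fr = 0.0032 * 838.755 = 2.684 N

2.684 N


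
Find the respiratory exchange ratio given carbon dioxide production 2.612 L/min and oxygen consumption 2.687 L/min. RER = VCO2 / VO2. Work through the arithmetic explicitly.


VCO2 = 2.612 L/min
VO2 = 2.687 L/min
RER = 2.612 / 2.687 = 0.9721

0.9721


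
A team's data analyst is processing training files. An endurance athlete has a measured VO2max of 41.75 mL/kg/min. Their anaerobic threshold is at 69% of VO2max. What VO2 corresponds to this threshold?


Anaerobic threshold VO2 = VO2max * 69%
= 41.75 * 0.69
= 28.81 mL/kg/min

28.81 mL/kg/min


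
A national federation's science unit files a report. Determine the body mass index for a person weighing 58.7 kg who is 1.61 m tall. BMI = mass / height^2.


BMI = mass / height^2
= 58.7 / 1.61^2
= 58.7 / 2.5921
= 22.65 kg/m^2

22.65 kg/m^2


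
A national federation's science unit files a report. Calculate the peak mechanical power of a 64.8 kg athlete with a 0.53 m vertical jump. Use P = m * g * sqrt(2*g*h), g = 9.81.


First, sqrt(2gh) = sqrt(2 * 9.81 * 0.53)
= sqrt(10.3986) = 3.224686 m/s
Power = 64.8 * 9.81 * 3.224686 = 2049.89 W

2049.89 W


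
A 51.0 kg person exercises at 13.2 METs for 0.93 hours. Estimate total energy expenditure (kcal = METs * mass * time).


Energy = METs * mass(kg) * time(h)
= 13.2 * 51.0 * 0.93
= 626.08 kcal

626.08 kcal


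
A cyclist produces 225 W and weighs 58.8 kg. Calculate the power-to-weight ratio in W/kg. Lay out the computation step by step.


P/W = power / mass
= 225 / 58.8
= 3.827 W/kg

3.827 W/kg


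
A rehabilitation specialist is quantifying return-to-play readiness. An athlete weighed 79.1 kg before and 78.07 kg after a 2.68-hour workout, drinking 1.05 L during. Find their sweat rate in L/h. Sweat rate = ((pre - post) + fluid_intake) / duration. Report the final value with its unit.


Body mass change = 1.03 kg
Total sweat loss = 1.03 + 1.05 = 2.08 L
Rate = 2.08 / 2.68 = 0.776 L/h

0.776 L/h


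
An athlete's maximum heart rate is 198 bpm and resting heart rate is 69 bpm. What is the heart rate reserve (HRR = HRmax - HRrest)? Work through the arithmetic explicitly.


HRR = HRmax - HRrest
= 198 - 69
= 129 bpm

129 bpm


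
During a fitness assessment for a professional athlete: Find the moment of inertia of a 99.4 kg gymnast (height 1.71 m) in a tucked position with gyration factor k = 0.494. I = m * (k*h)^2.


Radius of gyration = 0.494 * 1.71 = 0.84474 m
I = 99.4 * 0.84474^2
= 99.4 * 0.713586
= 70.93 kg*m^2

70.93 kg*m^2


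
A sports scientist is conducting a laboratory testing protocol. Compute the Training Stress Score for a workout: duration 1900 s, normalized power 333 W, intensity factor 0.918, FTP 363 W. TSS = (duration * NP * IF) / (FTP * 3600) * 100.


Product = 1900 * 333 * 0.918 = 580818.6
Base = 363 * 3600 = 1306800
TSS = 580818.6 / 1306800 * 100 = 44.45

44.45 TSS


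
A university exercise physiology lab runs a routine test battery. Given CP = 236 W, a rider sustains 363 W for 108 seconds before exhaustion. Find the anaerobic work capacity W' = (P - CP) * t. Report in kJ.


Excess power = 363 - 236 = 127 W
Work above CP = 127 * 108 = 13716 J
W' = 13.716 kJ

13.716 kJ


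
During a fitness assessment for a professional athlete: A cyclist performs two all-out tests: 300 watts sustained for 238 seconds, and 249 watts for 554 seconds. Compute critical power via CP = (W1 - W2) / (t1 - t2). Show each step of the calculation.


W1 = P1 * t1 = 300 * 238 = 71400 J
W2 = P2 * t2 = 249 * 554 = 137946 J
CP = (71400 - 137946) / (238 - 554)
= 210.59 W

210.59 W


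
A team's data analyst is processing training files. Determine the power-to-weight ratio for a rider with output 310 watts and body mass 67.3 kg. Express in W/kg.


P/W = 310 / 67.3 = 4.606 W/kg

4.606 W/kg


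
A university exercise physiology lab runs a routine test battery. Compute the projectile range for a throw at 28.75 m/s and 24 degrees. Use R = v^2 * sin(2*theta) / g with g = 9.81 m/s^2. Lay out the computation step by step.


Two times the angle = 48 degrees
sin(48) = 0.743145
R = 826.5625 * 0.743145 / 9.81 = 62.615 m

62.615 m


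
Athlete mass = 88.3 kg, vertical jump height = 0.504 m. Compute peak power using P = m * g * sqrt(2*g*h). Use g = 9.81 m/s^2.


sqrt(2 * 9.81 * 0.504) = sqrt(9.88848) = 3.144595 m/s
P = 88.3 * 9.81 * 3.144595
= 2723.92 W

2723.92 W


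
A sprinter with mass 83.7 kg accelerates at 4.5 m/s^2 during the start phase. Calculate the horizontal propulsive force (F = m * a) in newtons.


F = m * a
= 83.7 * 4.5
= 376.65 N

376.65 N


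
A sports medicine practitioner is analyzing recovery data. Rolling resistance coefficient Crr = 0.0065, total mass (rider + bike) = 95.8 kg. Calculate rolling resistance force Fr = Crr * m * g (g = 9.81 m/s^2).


Fr = Crr * m * g
= 0.0065 * 95.8 * 9.81
= 6.109 N

6.109 N


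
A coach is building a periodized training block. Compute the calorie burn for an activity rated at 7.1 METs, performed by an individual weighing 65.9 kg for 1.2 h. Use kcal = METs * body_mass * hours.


Product of METs and mass = 7.1 * 65.9 = 467.89
Total kcal = 467.89 * 1.2 = 561.47 kcal

561.47 kcal


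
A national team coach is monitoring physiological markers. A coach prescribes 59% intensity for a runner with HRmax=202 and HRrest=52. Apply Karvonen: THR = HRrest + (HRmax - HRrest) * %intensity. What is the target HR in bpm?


Heart rate reserve = 202 - 52 = 150
Intensity fraction = 59 / 100 = 0.59
THR = 52 + 150 * 0.59 = 140.5 bpm

140.5 bpm


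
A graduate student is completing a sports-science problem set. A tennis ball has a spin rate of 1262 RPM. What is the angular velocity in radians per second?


Convert RPM to rad/s: multiply by 2*pi and divide by 60
omega = 1262 * 2 * pi / 60
= 132.156 rad/s

132.156 rad/s


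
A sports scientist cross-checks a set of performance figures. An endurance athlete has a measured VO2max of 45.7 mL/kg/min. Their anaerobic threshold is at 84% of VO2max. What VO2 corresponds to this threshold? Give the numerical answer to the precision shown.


Anaerobic threshold VO2 = VO2max * 84%
= 45.7 * 0.84
= 38.39 mL/kg/min

38.39 mL/kg/min


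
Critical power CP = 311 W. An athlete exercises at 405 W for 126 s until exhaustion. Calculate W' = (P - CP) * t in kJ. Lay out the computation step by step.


P - CP = 405 - 311 = 94 W
W' = 94 * 126 = 11844 J
= 11844 / 1000 = 11.844 kJ

11.844 kJ


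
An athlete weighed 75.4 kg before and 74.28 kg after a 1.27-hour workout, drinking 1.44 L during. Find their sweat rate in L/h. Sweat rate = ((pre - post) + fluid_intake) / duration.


Body mass change = 1.12 kg
Total sweat loss = 1.12 + 1.44 = 2.56 L
Rate = 2.56 / 1.27 = 2.016 L/h

2.016 L/h


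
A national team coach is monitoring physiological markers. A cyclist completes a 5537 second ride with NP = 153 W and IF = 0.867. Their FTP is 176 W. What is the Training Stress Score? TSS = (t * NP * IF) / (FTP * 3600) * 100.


t * NP * IF = 5537 * 153 * 0.867 = 734488.587
FTP * 3600 = 633600
TSS = (734488.587 / 633600) * 100 = 115.92

115.92 TSS


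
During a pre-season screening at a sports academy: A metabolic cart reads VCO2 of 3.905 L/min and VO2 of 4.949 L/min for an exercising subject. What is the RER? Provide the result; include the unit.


RER = VCO2 / VO2 = 3.905 / 4.949 = 0.789

0.789


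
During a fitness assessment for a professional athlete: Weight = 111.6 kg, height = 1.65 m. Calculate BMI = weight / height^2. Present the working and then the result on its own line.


height^2 = 1.65^2 = 2.7225
BMI = 111.6 / 2.7225 = 40.99 kg/m^2

40.99 kg/m^2


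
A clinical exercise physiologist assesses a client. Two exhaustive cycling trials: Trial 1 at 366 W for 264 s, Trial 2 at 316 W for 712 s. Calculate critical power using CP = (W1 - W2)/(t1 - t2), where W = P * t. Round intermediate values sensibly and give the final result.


W1 = 366 * 264 = 96624 J
W2 = 316 * 712 = 224992 J
CP = (96624 - 224992) / (264 - 712)
= -128368 / -448
= 286.54 W

286.54 W


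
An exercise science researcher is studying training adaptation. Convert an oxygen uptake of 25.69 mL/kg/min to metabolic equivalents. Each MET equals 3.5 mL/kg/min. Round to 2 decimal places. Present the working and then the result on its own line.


One MET = 3.5 mL/kg/min
Number of METs = 25.69 / 3.5
= 7.34 METs

7.34 METs


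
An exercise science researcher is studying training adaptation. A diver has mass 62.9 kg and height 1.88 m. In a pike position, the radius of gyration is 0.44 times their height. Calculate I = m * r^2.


r = 0.44 * 1.88 = 0.8272 m
I = m * r^2 = 62.9 * 0.68426 = 43.04 kg*m^2

43.04 kg*m^2


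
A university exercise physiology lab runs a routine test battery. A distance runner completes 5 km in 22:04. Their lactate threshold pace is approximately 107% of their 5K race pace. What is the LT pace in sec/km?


Convert to seconds: 22 min 4 s = 1324 s
Pace per km = 1324 / 5 = 264.8 s/km
LT pace = 264.8 * 1.07 = 283.34 s/km

283.34 s/km


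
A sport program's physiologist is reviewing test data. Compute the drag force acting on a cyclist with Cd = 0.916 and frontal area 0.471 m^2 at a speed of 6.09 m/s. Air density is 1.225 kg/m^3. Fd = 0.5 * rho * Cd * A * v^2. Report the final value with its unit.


Step 1: v^2 = 37.0881
Step 2: Fd = 0.5 * 1.225 * 0.916 * 0.471 * 37.0881
= 9.801 N

9.801 N


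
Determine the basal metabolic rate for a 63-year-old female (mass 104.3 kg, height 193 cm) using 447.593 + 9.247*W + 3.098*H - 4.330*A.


BMR = 447.593 + 9.247*104.3 + 3.098*193 - 4.330*63
= 1737.18 kcal/day

1737.18 kcal/day


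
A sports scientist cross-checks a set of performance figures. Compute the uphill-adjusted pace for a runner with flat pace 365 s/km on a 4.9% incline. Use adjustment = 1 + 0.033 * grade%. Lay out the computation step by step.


Adjustment factor = 1 + 0.033 * 4.9 = 1.1617
Grade-adjusted pace = 365 * 1.1617 = 424.02 s/km

424.02 s/km


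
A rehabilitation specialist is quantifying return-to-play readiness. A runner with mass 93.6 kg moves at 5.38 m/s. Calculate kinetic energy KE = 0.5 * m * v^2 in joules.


v^2 = 5.38^2 = 28.9444
KE = 0.5 * 93.6 * 28.9444
= 1354.6 J

1354.6 J


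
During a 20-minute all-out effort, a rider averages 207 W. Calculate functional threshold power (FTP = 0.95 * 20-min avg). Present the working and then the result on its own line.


FTP = 0.95 * 207
= 196.65 W

196.65 W


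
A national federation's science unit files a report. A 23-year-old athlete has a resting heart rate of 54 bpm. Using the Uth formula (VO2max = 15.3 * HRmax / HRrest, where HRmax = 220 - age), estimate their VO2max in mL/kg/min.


HRmax = 220 - 23 = 197 bpm
Ratio = HRmax / HRrest = 197 / 54 = 3.6481
VO2max = 15.3 * 3.6481 = 55.82 mL/kg/min

55.82 mL/kg/min


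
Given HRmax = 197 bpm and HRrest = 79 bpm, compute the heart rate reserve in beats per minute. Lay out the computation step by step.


Heart rate reserve = maximum HR minus resting HR
HRR = 197 - 79 = 118 bpm

118 bpm


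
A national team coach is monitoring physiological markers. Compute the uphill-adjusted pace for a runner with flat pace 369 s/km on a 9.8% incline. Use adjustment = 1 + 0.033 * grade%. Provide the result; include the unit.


Adjustment factor = 1 + 0.033 * 9.8 = 1.3234
Grade-adjusted pace = 369 * 1.3234 = 488.33 s/km

488.33 s/km


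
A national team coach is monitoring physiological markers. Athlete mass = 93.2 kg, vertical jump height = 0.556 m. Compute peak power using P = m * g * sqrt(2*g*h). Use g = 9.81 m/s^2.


sqrt(2 * 9.81 * 0.556) = sqrt(10.90872) = 3.302835 m/s
P = 93.2 * 9.81 * 3.302835
= 3019.76 W

3019.76 W


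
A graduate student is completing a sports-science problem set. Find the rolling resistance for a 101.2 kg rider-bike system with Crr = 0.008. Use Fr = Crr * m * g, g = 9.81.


m * g = 101.2 * 9.81 = 992.772 N
Fr = 0.008 * 992.772 = 7.942 N

7.942 N


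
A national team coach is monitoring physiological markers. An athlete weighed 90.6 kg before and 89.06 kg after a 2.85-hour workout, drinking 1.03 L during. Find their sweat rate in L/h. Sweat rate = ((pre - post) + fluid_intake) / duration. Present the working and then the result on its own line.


Body mass change = 1.54 kg
Total sweat loss = 1.54 + 1.03 = 2.57 L
Rate = 2.57 / 2.85 = 0.902 L/h

0.902 L/h


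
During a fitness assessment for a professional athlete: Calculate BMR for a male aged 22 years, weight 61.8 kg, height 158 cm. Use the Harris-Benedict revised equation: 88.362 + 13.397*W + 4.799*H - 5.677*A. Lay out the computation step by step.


Substituting values:
W term = 13.397 * 61.8 = 827.9346
H term = 4.799 * 158 = 758.242
A term = 5.677 * 22 = 124.894
BMR = 1549.64 kcal/day

1549.64 kcal/day


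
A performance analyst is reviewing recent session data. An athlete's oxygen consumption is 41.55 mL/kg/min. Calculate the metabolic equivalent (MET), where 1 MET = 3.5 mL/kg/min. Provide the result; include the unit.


MET = VO2 / 3.5
= 41.55 / 3.5
= 11.87 METs

11.87 METs


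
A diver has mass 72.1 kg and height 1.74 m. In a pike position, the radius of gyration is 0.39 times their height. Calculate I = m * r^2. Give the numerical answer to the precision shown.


r = 0.39 * 1.74 = 0.6786 m
I = m * r^2 = 72.1 * 0.460498 = 33.202 kg*m^2

33.202 kg*m^2


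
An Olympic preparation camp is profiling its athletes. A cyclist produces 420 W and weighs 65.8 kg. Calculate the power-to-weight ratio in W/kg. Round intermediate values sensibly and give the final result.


P/W = power / mass
= 420 / 65.8
= 6.383 W/kg

6.383 W/kg


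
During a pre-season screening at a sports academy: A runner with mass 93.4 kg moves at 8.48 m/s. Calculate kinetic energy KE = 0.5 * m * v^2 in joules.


v^2 = 8.48^2 = 71.9104
KE = 0.5 * 93.4 * 71.9104
= 3358.22 J

3358.22 J


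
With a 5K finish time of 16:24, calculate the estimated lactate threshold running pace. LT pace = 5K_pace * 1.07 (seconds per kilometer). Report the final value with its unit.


Race duration = 984 s for 5 km
Average pace = 984 / 5 = 196.8 s/km
LT pace = 196.8 * 1.07
= 210.58 s/km

210.58 s/km


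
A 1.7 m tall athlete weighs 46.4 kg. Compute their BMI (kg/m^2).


height^2 = 2.89 m^2
BMI = 46.4 / 2.89 = 16.06 kg/m^2

16.06 kg/m^2
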